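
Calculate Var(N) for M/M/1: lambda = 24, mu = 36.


rho = 24/36; Var(N) = rho/(1-rho)^2 = 6.0

6.0


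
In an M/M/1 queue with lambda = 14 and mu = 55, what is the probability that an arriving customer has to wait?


P(wait) = rho = lambda/mu = 14/55 = 0.2545

0.2545


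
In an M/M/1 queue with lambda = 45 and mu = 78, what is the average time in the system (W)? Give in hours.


W = 1/(mu - lambda) = 1/(78 - 45) = 0.0303 hours

0.0303 hours


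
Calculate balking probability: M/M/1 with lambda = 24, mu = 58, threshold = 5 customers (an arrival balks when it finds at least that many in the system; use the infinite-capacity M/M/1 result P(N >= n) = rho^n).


P(N >= 5) = rho^5 = (24/58)^5 = 0.0121

0.0121


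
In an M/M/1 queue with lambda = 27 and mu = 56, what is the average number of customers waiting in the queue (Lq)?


rho = 27/56; Lq = rho^2/(1-rho) = 0.45

0.45


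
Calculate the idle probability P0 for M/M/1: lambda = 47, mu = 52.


P0 = 1 - rho = 1 - 47/52 = 0.0962

0.0962


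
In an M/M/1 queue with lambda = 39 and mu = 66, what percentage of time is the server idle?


Idle fraction = (1 - rho) * 100 = (1 - 39/66) * 100 = 40.9%

40.9%


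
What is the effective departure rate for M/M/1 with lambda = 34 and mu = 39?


For a stable queue (lambda < mu), throughput = lambda = 34 per hour

34 per hour


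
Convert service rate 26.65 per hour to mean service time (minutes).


Mean service time = 60/mu = 60/26.65 = 2.25 minutes

2.25 minutes


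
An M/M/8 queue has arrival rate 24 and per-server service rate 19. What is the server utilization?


rho = lambda/(c*mu) = 24/(8*19) = 0.1579

0.1579


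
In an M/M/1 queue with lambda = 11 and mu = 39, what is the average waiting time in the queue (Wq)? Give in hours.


rho = 11/39; Wq = rho/(mu - lambda) = 0.0101 hours

0.0101 hours


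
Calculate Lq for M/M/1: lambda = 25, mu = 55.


rho = 25/55; Lq = rho^2/(1-rho) = 0.38

0.38


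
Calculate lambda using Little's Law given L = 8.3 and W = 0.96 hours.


lambda = L / W = 8.3 / 0.96 = 8.65 per hour

8.65 per hour


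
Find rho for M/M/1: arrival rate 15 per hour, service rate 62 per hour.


rho = lambda/mu = 15/62 = 0.2419

0.2419


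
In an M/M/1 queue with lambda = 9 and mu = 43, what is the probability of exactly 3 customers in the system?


rho = 9/43; P(n) = (1-rho)*rho^n = (1-9/43)*(9/43)^3 = 0.0072

0.0072


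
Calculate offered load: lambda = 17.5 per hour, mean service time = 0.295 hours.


Offered load a = lambda * E[S] = 17.5 * 0.295 = 5.16 Erlangs

5.16 Erlangs


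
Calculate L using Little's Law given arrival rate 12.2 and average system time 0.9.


L = lambda * W = 12.2 * 0.9 = 10.98

10.98


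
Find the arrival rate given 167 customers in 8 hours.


lambda = total arrivals / time = 167 / 8 = 20.88 per hour

20.88 per hour


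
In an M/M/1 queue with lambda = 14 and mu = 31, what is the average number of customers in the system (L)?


rho = 14/31; L = rho/(1-rho) = 0.82

0.82


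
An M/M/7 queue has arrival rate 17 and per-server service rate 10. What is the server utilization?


rho = lambda/(c*mu) = 17/(7*10) = 0.2429

0.2429


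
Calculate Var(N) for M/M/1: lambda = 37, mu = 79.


rho = 37/79; Var(N) = rho/(1-rho)^2 = 1.66

1.66


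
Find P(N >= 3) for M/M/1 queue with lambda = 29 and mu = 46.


P(N >= 3) = rho^3 = (29/46)^3 = 0.2506

0.2506


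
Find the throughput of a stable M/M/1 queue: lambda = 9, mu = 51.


For a stable queue (lambda < mu), throughput = lambda = 9 per hour

9 per hour


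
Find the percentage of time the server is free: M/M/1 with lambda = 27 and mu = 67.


Idle fraction = (1 - rho) * 100 = (1 - 27/67) * 100 = 59.7%

59.7%


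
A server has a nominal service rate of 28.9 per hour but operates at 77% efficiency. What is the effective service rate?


Effective rate = mu * efficiency = 28.9 * 0.77 = 22.25 per hour

22.25 per hour


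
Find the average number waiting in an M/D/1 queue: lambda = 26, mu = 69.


M/D/1: Lq = rho^2 / (2*(1-rho)) where rho = 26/69; Lq = 0.11

0.11


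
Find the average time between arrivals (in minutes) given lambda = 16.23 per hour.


Mean interarrival time = 60/lambda = 60/16.23 = 3.7 minutes

3.7 minutes


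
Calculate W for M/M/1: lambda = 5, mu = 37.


W = 1/(mu - lambda) = 1/(37 - 5) = 0.0313 hours

0.0313 hours


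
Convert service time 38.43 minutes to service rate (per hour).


mu = 60 / avg_service_time = 60 / 38.43 = 1.56 per hour

1.56 per hour


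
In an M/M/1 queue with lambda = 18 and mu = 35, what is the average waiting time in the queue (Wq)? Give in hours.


rho = 18/35; Wq = rho/(mu - lambda) = 0.0303 hours

0.0303 hours


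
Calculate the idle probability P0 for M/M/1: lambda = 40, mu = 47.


P0 = 1 - rho = 1 - 40/47 = 0.1489

0.1489


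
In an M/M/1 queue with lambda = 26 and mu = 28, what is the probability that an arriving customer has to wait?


P(wait) = rho = lambda/mu = 26/28 = 0.9286

0.9286


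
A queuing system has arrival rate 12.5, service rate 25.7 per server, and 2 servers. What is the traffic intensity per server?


rho = lambda / (c * mu) = 12.5 / (2 * 25.7) = 0.2432

0.2432


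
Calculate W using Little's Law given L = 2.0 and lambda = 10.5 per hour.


W = L / lambda = 2.0 / 10.5 = 0.1905 hours

0.1905 hours


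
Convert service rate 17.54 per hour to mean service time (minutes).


Mean service time = 60/mu = 60/17.54 = 3.42 minutes

3.42 minutes


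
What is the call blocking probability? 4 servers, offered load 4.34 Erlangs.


B(N,A) = (A^N/N!) / sum(A^k/k!, k=0..N) with N=4, A=4.34 = 0.3425

0.3425


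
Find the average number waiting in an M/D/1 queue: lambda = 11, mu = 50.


M/D/1: Lq = rho^2 / (2*(1-rho)) where rho = 11/50; Lq = 0.03

0.03


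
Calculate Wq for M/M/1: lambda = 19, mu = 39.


rho = 19/39; Wq = rho/(mu - lambda) = 0.0244 hours

0.0244 hours


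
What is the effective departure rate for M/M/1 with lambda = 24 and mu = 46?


For a stable queue (lambda < mu), throughput = lambda = 24 per hour

24 per hour


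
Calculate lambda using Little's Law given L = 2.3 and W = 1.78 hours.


lambda = L / W = 2.3 / 1.78 = 1.29 per hour

1.29 per hour


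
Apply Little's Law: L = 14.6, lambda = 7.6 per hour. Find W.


W = L / lambda = 14.6 / 7.6 = 1.9211 hours

1.9211 hours


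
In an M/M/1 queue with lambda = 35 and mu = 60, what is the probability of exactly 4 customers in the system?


rho = 35/60; P(n) = (1-rho)*rho^n = (1-35/60)*(35/60)^4 = 0.0482

0.0482


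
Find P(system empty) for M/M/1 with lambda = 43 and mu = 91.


P0 = 1 - rho = 1 - 43/91 = 0.5275

0.5275


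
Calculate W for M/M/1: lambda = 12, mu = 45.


W = 1/(mu - lambda) = 1/(45 - 12) = 0.0303 hours

0.0303 hours


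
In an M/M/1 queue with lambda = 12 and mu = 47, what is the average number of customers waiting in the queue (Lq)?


rho = 12/47; Lq = rho^2/(1-rho) = 0.09

0.09


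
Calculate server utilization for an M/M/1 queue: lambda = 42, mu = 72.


rho = lambda/mu = 42/72 = 0.5833

0.5833


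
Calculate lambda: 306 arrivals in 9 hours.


lambda = total arrivals / time = 306 / 9 = 34.0 per hour

34.0 per hour


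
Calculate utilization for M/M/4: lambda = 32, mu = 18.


rho = lambda/(c*mu) = 32/(4*18) = 0.4444

0.4444


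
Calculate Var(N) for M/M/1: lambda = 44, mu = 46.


rho = 44/46; Var(N) = rho/(1-rho)^2 = 506.0

506.0


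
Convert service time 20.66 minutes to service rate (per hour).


mu = 60 / avg_service_time = 60 / 20.66 = 2.9 per hour

2.9 per hour


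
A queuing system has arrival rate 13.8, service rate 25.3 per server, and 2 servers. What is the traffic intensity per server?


rho = lambda / (c * mu) = 13.8 / (2 * 25.3) = 0.2727

0.2727


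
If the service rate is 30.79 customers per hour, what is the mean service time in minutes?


Mean service time = 60/mu = 60/30.79 = 1.95 minutes

1.95 minutes


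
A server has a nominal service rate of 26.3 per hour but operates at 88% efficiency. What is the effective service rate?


Effective rate = mu * efficiency = 26.3 * 0.88 = 23.14 per hour

23.14 per hour


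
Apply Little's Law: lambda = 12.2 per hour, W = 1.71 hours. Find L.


L = lambda * W = 12.2 * 1.71 = 20.86

20.86


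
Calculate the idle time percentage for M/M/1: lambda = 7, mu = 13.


Idle fraction = (1 - rho) * 100 = (1 - 7/13) * 100 = 46.2%

46.2%


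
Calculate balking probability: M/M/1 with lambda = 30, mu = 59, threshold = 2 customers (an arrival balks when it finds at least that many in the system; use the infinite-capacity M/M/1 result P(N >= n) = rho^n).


P(N >= 2) = rho^2 = (30/59)^2 = 0.2585

0.2585


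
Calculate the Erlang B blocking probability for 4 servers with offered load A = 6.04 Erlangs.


B(N,A) = (A^N/N!) / sum(A^k/k!, k=0..N) with N=4, A=6.04 = 0.4721

0.4721


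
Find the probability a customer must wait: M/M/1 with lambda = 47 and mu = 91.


P(wait) = rho = lambda/mu = 47/91 = 0.5165

0.5165


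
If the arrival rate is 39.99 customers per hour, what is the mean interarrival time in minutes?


Mean interarrival time = 60/lambda = 60/39.99 = 1.5 minutes

1.5 minutes


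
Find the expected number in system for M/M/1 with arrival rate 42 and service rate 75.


rho = 42/75; L = rho/(1-rho) = 1.27

1.27


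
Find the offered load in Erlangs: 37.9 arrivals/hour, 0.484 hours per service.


Offered load a = lambda * E[S] = 37.9 * 0.484 = 18.34 Erlangs

18.34 Erlangs


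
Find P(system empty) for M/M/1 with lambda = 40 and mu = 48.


P0 = 1 - rho = 1 - 40/48 = 0.1667

0.1667


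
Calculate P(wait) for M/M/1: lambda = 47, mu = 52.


P(wait) = rho = lambda/mu = 47/52 = 0.9038

0.9038


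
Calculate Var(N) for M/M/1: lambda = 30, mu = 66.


rho = 30/66; Var(N) = rho/(1-rho)^2 = 1.53

1.53


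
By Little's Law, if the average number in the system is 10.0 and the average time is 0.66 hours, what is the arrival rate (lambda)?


lambda = L / W = 10.0 / 0.66 = 15.15 per hour

15.15 per hour


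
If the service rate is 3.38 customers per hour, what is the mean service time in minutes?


Mean service time = 60/mu = 60/3.38 = 17.75 minutes

17.75 minutes


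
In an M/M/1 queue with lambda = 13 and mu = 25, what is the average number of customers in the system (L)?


rho = 13/25; L = rho/(1-rho) = 1.08

1.08


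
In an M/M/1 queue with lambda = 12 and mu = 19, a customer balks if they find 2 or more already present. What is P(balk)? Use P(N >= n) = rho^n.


P(N >= 2) = rho^2 = (12/19)^2 = 0.3989

0.3989


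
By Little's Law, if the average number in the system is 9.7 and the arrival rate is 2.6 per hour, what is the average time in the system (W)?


W = L / lambda = 9.7 / 2.6 = 3.7308 hours

3.7308 hours


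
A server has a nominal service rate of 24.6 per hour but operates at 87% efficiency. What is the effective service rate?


Effective rate = mu * efficiency = 24.6 * 0.87 = 21.4 per hour

21.4 per hour


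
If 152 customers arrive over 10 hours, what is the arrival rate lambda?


lambda = total arrivals / time = 152 / 10 = 15.2 per hour

15.2 per hour


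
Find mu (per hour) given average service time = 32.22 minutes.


mu = 60 / avg_service_time = 60 / 32.22 = 1.86 per hour

1.86 per hour


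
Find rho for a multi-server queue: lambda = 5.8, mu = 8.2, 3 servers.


rho = lambda / (c * mu) = 5.8 / (3 * 8.2) = 0.2358

0.2358


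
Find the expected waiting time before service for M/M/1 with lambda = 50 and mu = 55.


rho = 50/55; Wq = rho/(mu - lambda) = 0.1818 hours

0.1818 hours


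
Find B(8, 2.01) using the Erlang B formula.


B(N,A) = (A^N/N!) / sum(A^k/k!, k=0..N) with N=8, A=2.01 = 0.0009

0.0009


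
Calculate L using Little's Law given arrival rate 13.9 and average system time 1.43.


L = lambda * W = 13.9 * 1.43 = 19.88

19.88


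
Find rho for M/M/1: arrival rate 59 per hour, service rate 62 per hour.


rho = lambda/mu = 59/62 = 0.9516

0.9516


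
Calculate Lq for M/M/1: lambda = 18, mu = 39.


rho = 18/39; Lq = rho^2/(1-rho) = 0.4

0.4


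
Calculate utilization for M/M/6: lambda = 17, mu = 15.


rho = lambda/(c*mu) = 17/(6*15) = 0.1889

0.1889


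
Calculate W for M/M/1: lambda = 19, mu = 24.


W = 1/(mu - lambda) = 1/(24 - 19) = 0.2 hours

0.2 hours


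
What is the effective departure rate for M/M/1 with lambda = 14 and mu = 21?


For a stable queue (lambda < mu), throughput = lambda = 14 per hour

14 per hour


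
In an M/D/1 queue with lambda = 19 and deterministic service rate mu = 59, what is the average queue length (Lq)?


M/D/1: Lq = rho^2 / (2*(1-rho)) where rho = 19/59; Lq = 0.08

0.08


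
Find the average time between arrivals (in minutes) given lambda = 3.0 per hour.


Mean interarrival time = 60/lambda = 60/3.0 = 20.0 minutes

20.0 minutes


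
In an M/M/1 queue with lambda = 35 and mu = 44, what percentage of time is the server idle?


Idle fraction = (1 - rho) * 100 = (1 - 35/44) * 100 = 20.5%

20.5%


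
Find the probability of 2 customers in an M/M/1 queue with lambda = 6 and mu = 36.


rho = 6/36; P(n) = (1-rho)*rho^n = (1-6/36)*(6/36)^2 = 0.0231

0.0231


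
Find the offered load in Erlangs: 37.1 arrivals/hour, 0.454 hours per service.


Offered load a = lambda * E[S] = 37.1 * 0.454 = 16.84 Erlangs

16.84 Erlangs


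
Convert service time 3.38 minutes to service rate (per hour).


mu = 60 / avg_service_time = 60 / 3.38 = 17.75 per hour

17.75 per hour


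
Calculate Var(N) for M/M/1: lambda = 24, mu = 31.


rho = 24/31; Var(N) = rho/(1-rho)^2 = 15.18

15.18


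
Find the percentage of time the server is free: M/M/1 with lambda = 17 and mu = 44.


Idle fraction = (1 - rho) * 100 = (1 - 17/44) * 100 = 61.4%

61.4%


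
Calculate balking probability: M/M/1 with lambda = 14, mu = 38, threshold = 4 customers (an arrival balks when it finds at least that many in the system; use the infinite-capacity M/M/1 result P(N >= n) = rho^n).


P(N >= 4) = rho^4 = (14/38)^4 = 0.0184

0.0184


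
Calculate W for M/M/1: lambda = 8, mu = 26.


W = 1/(mu - lambda) = 1/(26 - 8) = 0.0556 hours

0.0556 hours


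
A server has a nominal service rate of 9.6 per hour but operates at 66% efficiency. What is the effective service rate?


Effective rate = mu * efficiency = 9.6 * 0.66 = 6.34 per hour

6.34 per hour


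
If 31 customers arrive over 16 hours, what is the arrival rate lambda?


lambda = total arrivals / time = 31 / 16 = 1.94 per hour

1.94 per hour


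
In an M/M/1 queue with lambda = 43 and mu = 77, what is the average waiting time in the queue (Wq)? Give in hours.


rho = 43/77; Wq = rho/(mu - lambda) = 0.0164 hours

0.0164 hours


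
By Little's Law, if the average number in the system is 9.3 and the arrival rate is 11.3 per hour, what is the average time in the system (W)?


W = L / lambda = 9.3 / 11.3 = 0.823 hours

0.823 hours


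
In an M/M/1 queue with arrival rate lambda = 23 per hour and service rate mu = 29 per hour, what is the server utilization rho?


rho = lambda/mu = 23/29 = 0.7931

0.7931


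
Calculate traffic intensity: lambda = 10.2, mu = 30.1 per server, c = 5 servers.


rho = lambda / (c * mu) = 10.2 / (5 * 30.1) = 0.0678

0.0678


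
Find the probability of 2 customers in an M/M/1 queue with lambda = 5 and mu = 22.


rho = 5/22; P(n) = (1-rho)*rho^n = (1-5/22)*(5/22)^2 = 0.0399

0.0399


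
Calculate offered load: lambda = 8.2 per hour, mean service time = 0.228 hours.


Offered load a = lambda * E[S] = 8.2 * 0.228 = 1.87 Erlangs

1.87 Erlangs


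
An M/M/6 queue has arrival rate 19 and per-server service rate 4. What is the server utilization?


rho = lambda/(c*mu) = 19/(6*4) = 0.7917

0.7917


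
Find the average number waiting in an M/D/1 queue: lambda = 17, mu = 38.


M/D/1: Lq = rho^2 / (2*(1-rho)) where rho = 17/38; Lq = 0.18

0.18


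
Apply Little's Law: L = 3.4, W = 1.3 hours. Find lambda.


lambda = L / W = 3.4 / 1.3 = 2.62 per hour

2.62 per hour


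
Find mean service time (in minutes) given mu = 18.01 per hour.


Mean service time = 60/mu = 60/18.01 = 3.33 minutes

3.33 minutes


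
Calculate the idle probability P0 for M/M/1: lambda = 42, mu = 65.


P0 = 1 - rho = 1 - 42/65 = 0.3538

0.3538


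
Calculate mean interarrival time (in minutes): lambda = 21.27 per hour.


Mean interarrival time = 60/lambda = 60/21.27 = 2.82 minutes

2.82 minutes


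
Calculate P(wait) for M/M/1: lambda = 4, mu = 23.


P(wait) = rho = lambda/mu = 4/23 = 0.1739

0.1739


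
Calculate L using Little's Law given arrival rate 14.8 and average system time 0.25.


L = lambda * W = 14.8 * 0.25 = 3.7

3.7


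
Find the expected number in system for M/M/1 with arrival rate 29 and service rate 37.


rho = 29/37; L = rho/(1-rho) = 3.63

3.63


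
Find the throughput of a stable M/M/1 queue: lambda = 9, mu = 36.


For a stable queue (lambda < mu), throughput = lambda = 9 per hour

9 per hour


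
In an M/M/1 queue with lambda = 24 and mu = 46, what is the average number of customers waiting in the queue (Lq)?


rho = 24/46; Lq = rho^2/(1-rho) = 0.57

0.57


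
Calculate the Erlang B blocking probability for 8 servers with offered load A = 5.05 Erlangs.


B(N,A) = (A^N/N!) / sum(A^k/k!, k=0..N) with N=8, A=5.05 = 0.0724

0.0724


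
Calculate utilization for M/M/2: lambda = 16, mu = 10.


rho = lambda/(c*mu) = 16/(2*10) = 0.8

0.8


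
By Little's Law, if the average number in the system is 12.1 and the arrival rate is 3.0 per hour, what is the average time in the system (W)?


W = L / lambda = 12.1 / 3.0 = 4.0333 hours

4.0333 hours


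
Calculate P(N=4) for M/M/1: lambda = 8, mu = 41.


rho = 8/41; P(n) = (1-rho)*rho^n = (1-8/41)*(8/41)^4 = 0.0012

0.0012


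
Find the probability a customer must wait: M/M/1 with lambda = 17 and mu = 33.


P(wait) = rho = lambda/mu = 17/33 = 0.5152

0.5152


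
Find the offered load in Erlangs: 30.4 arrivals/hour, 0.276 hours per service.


Offered load a = lambda * E[S] = 30.4 * 0.276 = 8.39 Erlangs

8.39 Erlangs


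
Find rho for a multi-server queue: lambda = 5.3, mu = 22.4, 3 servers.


rho = lambda / (c * mu) = 5.3 / (3 * 22.4) = 0.0789

0.0789


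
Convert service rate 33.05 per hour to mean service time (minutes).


Mean service time = 60/mu = 60/33.05 = 1.82 minutes

1.82 minutes


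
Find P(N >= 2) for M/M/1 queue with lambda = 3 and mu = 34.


P(N >= 2) = rho^2 = (3/34)^2 = 0.0078

0.0078


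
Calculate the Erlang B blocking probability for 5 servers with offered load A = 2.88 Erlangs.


B(N,A) = (A^N/N!) / sum(A^k/k!, k=0..N) with N=5, A=2.88 = 0.0999

0.0999


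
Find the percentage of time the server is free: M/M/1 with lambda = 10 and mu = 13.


Idle fraction = (1 - rho) * 100 = (1 - 10/13) * 100 = 23.1%

23.1%


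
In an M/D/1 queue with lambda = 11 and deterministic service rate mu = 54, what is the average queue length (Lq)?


M/D/1: Lq = rho^2 / (2*(1-rho)) where rho = 11/54; Lq = 0.03

0.03


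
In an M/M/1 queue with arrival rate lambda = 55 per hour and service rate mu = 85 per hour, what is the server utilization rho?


rho = lambda/mu = 55/85 = 0.6471

0.6471


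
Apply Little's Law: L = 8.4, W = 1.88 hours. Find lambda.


lambda = L / W = 8.4 / 1.88 = 4.47 per hour

4.47 per hour


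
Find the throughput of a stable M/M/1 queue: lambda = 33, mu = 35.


For a stable queue (lambda < mu), throughput = lambda = 33 per hour

33 per hour


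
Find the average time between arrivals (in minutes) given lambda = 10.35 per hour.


Mean interarrival time = 60/lambda = 60/10.35 = 5.8 minutes

5.8 minutes


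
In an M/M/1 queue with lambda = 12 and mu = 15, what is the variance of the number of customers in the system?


rho = 12/15; Var(N) = rho/(1-rho)^2 = 20.0

20.0


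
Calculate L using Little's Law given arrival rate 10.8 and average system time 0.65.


L = lambda * W = 10.8 * 0.65 = 7.02

7.02


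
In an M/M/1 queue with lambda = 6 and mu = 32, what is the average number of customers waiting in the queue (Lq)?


rho = 6/32; Lq = rho^2/(1-rho) = 0.04

0.04


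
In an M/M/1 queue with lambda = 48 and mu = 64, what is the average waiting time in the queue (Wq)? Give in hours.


rho = 48/64; Wq = rho/(mu - lambda) = 0.0469 hours

0.0469 hours


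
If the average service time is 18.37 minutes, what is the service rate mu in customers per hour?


mu = 60 / avg_service_time = 60 / 18.37 = 3.27 per hour

3.27 per hour


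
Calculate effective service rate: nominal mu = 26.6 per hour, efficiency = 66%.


Effective rate = mu * efficiency = 26.6 * 0.66 = 17.56 per hour

17.56 per hour


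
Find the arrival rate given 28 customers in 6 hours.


lambda = total arrivals / time = 28 / 6 = 4.67 per hour

4.67 per hour


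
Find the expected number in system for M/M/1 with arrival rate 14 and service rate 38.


rho = 14/38; L = rho/(1-rho) = 0.58

0.58


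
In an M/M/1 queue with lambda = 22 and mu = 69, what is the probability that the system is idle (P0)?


P0 = 1 - rho = 1 - 22/69 = 0.6812

0.6812


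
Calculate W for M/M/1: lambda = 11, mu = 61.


W = 1/(mu - lambda) = 1/(61 - 11) = 0.02 hours

0.02 hours


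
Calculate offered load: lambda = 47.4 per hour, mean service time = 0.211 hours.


Offered load a = lambda * E[S] = 47.4 * 0.211 = 10.0 Erlangs

10.0 Erlangs


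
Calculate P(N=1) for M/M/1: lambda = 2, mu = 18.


rho = 2/18; P(n) = (1-rho)*rho^n = (1-2/18)*(2/18)^1 = 0.0988

0.0988


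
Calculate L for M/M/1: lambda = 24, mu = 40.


rho = 24/40; L = rho/(1-rho) = 1.5

1.5


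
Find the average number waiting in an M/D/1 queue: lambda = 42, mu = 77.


M/D/1: Lq = rho^2 / (2*(1-rho)) where rho = 42/77; Lq = 0.33

0.33


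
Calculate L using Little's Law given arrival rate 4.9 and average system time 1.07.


L = lambda * W = 4.9 * 1.07 = 5.24

5.24


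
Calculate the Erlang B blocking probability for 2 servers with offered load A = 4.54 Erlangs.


B(N,A) = (A^N/N!) / sum(A^k/k!, k=0..N) with N=2, A=4.54 = 0.6504

0.6504


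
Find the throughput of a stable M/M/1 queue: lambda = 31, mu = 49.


For a stable queue (lambda < mu), throughput = lambda = 31 per hour

31 per hour


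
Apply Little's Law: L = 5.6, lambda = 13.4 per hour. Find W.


W = L / lambda = 5.6 / 13.4 = 0.4179 hours

0.4179 hours


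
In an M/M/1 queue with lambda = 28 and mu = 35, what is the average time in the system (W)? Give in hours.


W = 1/(mu - lambda) = 1/(35 - 28) = 0.1429 hours

0.1429 hours


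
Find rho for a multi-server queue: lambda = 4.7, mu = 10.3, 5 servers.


rho = lambda / (c * mu) = 4.7 / (5 * 10.3) = 0.0913

0.0913


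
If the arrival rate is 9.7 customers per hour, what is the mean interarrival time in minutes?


Mean interarrival time = 60/lambda = 60/9.7 = 6.19 minutes

6.19 minutes


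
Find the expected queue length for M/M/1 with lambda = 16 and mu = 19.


rho = 16/19; Lq = rho^2/(1-rho) = 4.49

4.49


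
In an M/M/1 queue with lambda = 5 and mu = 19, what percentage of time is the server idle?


Idle fraction = (1 - rho) * 100 = (1 - 5/19) * 100 = 73.7%

73.7%


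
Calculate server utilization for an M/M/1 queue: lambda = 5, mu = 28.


rho = lambda/mu = 5/28 = 0.1786

0.1786


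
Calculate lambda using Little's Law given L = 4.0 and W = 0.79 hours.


lambda = L / W = 4.0 / 0.79 = 5.06 per hour

5.06 per hour


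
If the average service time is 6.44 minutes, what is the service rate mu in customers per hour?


mu = 60 / avg_service_time = 60 / 6.44 = 9.32 per hour

9.32 per hour


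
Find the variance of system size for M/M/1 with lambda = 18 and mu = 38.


rho = 18/38; Var(N) = rho/(1-rho)^2 = 1.71

1.71


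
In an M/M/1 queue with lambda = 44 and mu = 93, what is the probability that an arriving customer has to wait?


P(wait) = rho = lambda/mu = 44/93 = 0.4731

0.4731


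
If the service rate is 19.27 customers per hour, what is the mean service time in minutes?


Mean service time = 60/mu = 60/19.27 = 3.11 minutes

3.11 minutes


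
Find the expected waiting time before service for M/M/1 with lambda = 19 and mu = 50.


rho = 19/50; Wq = rho/(mu - lambda) = 0.0123 hours

0.0123 hours


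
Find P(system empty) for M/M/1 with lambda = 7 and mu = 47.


P0 = 1 - rho = 1 - 7/47 = 0.8511

0.8511


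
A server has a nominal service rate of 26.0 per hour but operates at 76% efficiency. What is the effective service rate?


Effective rate = mu * efficiency = 26.0 * 0.76 = 19.76 per hour

19.76 per hour


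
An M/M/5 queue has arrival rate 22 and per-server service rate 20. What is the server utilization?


rho = lambda/(c*mu) = 22/(5*20) = 0.22

0.22


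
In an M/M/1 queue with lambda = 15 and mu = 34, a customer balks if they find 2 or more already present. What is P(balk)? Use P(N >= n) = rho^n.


P(N >= 2) = rho^2 = (15/34)^2 = 0.1946

0.1946


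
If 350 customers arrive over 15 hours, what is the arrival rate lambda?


lambda = total arrivals / time = 350 / 15 = 23.33 per hour

23.33 per hour


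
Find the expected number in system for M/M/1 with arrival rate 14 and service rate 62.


rho = 14/62; L = rho/(1-rho) = 0.29

0.29


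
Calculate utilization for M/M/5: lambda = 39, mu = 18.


rho = lambda/(c*mu) = 39/(5*18) = 0.4333

0.4333


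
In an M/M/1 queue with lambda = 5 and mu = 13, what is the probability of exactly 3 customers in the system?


rho = 5/13; P(n) = (1-rho)*rho^n = (1-5/13)*(5/13)^3 = 0.035

0.035


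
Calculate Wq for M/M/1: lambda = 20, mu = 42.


rho = 20/42; Wq = rho/(mu - lambda) = 0.0216 hours

0.0216 hours


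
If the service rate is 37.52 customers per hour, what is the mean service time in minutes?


Mean service time = 60/mu = 60/37.52 = 1.6 minutes

1.6 minutes


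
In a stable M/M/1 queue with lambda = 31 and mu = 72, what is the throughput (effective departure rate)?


For a stable queue (lambda < mu), throughput = lambda = 31 per hour

31 per hour


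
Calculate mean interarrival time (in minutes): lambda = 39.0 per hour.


Mean interarrival time = 60/lambda = 60/39.0 = 1.54 minutes

1.54 minutes


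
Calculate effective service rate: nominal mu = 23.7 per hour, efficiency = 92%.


Effective rate = mu * efficiency = 23.7 * 0.92 = 21.8 per hour

21.8 per hour


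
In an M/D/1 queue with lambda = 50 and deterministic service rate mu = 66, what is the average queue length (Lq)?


M/D/1: Lq = rho^2 / (2*(1-rho)) where rho = 50/66; Lq = 1.18

1.18


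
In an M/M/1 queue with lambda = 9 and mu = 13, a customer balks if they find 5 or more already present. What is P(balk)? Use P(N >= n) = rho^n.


P(N >= 5) = rho^5 = (9/13)^5 = 0.159

0.159


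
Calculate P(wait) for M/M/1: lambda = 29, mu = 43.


P(wait) = rho = lambda/mu = 29/43 = 0.6744

0.6744


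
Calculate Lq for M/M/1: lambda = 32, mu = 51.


rho = 32/51; Lq = rho^2/(1-rho) = 1.06

1.06


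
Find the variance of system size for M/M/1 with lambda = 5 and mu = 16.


rho = 5/16; Var(N) = rho/(1-rho)^2 = 0.66

0.66


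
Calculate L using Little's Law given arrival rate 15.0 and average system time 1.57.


L = lambda * W = 15.0 * 1.57 = 23.55

23.55


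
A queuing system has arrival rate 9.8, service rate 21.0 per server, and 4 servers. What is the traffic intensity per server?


rho = lambda / (c * mu) = 9.8 / (4 * 21.0) = 0.1167

0.1167


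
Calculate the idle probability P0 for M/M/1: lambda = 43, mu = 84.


P0 = 1 - rho = 1 - 43/84 = 0.4881

0.4881


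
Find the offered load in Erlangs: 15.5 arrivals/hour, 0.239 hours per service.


Offered load a = lambda * E[S] = 15.5 * 0.239 = 3.7 Erlangs

3.7 Erlangs


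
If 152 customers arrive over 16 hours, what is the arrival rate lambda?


lambda = total arrivals / time = 152 / 16 = 9.5 per hour

9.5 per hour


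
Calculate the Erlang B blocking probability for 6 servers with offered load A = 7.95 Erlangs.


B(N,A) = (A^N/N!) / sum(A^k/k!, k=0..N) with N=6, A=7.95 = 0.387

0.387


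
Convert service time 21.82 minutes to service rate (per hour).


mu = 60 / avg_service_time = 60 / 21.82 = 2.75 per hour

2.75 per hour


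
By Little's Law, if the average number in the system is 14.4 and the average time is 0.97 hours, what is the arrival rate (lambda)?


lambda = L / W = 14.4 / 0.97 = 14.85 per hour

14.85 per hour


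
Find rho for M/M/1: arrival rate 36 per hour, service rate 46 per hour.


rho = lambda/mu = 36/46 = 0.7826

0.7826


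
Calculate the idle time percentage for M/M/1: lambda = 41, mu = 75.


Idle fraction = (1 - rho) * 100 = (1 - 41/75) * 100 = 45.3%

45.3%


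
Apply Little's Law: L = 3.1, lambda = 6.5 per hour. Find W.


W = L / lambda = 3.1 / 6.5 = 0.4769 hours

0.4769 hours


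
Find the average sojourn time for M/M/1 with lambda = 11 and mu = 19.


W = 1/(mu - lambda) = 1/(19 - 11) = 0.125 hours

0.125 hours


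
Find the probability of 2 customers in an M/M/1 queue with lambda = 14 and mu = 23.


rho = 14/23; P(n) = (1-rho)*rho^n = (1-14/23)*(14/23)^2 = 0.145

0.145


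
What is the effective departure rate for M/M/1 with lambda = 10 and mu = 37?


For a stable queue (lambda < mu), throughput = lambda = 10 per hour

10 per hour


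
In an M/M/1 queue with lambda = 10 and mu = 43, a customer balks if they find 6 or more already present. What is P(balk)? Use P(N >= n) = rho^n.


P(N >= 6) = rho^6 = (10/43)^6 = 0.0002

0.0002


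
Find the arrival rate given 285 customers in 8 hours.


lambda = total arrivals / time = 285 / 8 = 35.63 per hour

35.63 per hour


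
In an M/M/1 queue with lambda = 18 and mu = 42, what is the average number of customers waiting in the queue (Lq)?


rho = 18/42; Lq = rho^2/(1-rho) = 0.32

0.32


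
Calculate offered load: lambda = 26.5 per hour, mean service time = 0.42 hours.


Offered load a = lambda * E[S] = 26.5 * 0.42 = 11.13 Erlangs

11.13 Erlangs


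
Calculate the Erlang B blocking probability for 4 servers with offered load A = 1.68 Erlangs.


B(N,A) = (A^N/N!) / sum(A^k/k!, k=0..N) with N=4, A=1.68 = 0.0637

0.0637


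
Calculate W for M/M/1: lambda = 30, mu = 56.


W = 1/(mu - lambda) = 1/(56 - 30) = 0.0385 hours

0.0385 hours


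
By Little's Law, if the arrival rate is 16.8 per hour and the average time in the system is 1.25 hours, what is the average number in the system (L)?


L = lambda * W = 16.8 * 1.25 = 21.0

21.0


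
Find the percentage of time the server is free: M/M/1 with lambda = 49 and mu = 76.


Idle fraction = (1 - rho) * 100 = (1 - 49/76) * 100 = 35.5%

35.5%


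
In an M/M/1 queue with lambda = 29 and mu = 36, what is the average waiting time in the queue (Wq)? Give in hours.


rho = 29/36; Wq = rho/(mu - lambda) = 0.1151 hours

0.1151 hours


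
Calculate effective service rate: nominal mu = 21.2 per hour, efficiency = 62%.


Effective rate = mu * efficiency = 21.2 * 0.62 = 13.14 per hour

13.14 per hour


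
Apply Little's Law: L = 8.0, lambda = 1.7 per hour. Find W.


W = L / lambda = 8.0 / 1.7 = 4.7059 hours

4.7059 hours


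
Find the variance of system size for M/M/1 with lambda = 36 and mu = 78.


rho = 36/78; Var(N) = rho/(1-rho)^2 = 1.59

1.59


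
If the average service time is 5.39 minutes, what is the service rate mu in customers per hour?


mu = 60 / avg_service_time = 60 / 5.39 = 11.13 per hour

11.13 per hour


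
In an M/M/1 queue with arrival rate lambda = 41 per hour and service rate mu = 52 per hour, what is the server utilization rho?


rho = lambda/mu = 41/52 = 0.7885

0.7885


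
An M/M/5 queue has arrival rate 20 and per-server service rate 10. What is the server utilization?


rho = lambda/(c*mu) = 20/(5*10) = 0.4

0.4


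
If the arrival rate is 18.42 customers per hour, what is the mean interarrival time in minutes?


Mean interarrival time = 60/lambda = 60/18.42 = 3.26 minutes

3.26 minutes


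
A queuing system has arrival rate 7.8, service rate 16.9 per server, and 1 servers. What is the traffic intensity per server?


rho = lambda / (c * mu) = 7.8 / (1 * 16.9) = 0.4615

0.4615


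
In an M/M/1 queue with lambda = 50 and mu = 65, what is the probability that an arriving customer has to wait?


P(wait) = rho = lambda/mu = 50/65 = 0.7692

0.7692


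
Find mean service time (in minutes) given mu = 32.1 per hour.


Mean service time = 60/mu = 60/32.1 = 1.87 minutes

1.87 minutes


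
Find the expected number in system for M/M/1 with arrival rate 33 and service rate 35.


rho = 33/35; L = rho/(1-rho) = 16.5

16.5


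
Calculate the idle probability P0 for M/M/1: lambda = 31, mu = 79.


P0 = 1 - rho = 1 - 31/79 = 0.6076

0.6076


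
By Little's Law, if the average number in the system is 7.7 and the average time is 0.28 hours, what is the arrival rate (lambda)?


lambda = L / W = 7.7 / 0.28 = 27.5 per hour

27.5 per hour


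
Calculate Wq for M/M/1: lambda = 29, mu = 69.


rho = 29/69; Wq = rho/(mu - lambda) = 0.0105 hours

0.0105 hours


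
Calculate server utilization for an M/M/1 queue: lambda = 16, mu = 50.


rho = lambda/mu = 16/50 = 0.32

0.32


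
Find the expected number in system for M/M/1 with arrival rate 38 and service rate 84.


rho = 38/84; L = rho/(1-rho) = 0.83

0.83


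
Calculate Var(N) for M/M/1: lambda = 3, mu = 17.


rho = 3/17; Var(N) = rho/(1-rho)^2 = 0.26

0.26


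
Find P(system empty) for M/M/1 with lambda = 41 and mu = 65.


P0 = 1 - rho = 1 - 41/65 = 0.3692

0.3692


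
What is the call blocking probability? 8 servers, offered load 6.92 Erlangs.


B(N,A) = (A^N/N!) / sum(A^k/k!, k=0..N) with N=8, A=6.92 = 0.1742

0.1742


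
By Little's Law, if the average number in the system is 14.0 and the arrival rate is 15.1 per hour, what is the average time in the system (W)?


W = L / lambda = 14.0 / 15.1 = 0.9272 hours

0.9272 hours


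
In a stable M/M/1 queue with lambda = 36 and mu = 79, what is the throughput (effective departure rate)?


For a stable queue (lambda < mu), throughput = lambda = 36 per hour

36 per hour


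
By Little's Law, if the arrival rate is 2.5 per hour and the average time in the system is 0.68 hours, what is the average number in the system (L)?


L = lambda * W = 2.5 * 0.68 = 1.7

1.7


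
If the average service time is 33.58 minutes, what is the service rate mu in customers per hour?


mu = 60 / avg_service_time = 60 / 33.58 = 1.79 per hour

1.79 per hour


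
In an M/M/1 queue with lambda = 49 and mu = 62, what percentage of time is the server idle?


Idle fraction = (1 - rho) * 100 = (1 - 49/62) * 100 = 21.0%

21.0%


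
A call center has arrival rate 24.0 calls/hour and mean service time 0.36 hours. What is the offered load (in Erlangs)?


Offered load a = lambda * E[S] = 24.0 * 0.36 = 8.64 Erlangs

8.64 Erlangs


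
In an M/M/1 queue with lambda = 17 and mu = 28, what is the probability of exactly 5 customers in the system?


rho = 17/28; P(n) = (1-rho)*rho^n = (1-17/28)*(17/28)^5 = 0.0324

0.0324


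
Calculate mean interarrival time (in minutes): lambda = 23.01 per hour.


Mean interarrival time = 60/lambda = 60/23.01 = 2.61 minutes

2.61 minutes


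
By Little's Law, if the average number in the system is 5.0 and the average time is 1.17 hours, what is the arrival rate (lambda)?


lambda = L / W = 5.0 / 1.17 = 4.27 per hour

4.27 per hour


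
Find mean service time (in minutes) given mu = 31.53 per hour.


Mean service time = 60/mu = 60/31.53 = 1.9 minutes

1.9 minutes


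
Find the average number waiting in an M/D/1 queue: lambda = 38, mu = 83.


M/D/1: Lq = rho^2 / (2*(1-rho)) where rho = 38/83; Lq = 0.19

0.19


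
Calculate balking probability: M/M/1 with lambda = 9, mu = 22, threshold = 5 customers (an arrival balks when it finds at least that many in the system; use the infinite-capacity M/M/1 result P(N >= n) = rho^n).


P(N >= 5) = rho^5 = (9/22)^5 = 0.0115

0.0115


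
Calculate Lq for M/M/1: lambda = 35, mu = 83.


rho = 35/83; Lq = rho^2/(1-rho) = 0.31

0.31


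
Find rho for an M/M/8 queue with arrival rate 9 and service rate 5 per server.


rho = lambda/(c*mu) = 9/(8*5) = 0.225

0.225


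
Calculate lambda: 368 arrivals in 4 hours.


lambda = total arrivals / time = 368 / 4 = 92.0 per hour

92.0 per hour


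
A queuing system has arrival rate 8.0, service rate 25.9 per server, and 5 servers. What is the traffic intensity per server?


rho = lambda / (c * mu) = 8.0 / (5 * 25.9) = 0.0618

0.0618


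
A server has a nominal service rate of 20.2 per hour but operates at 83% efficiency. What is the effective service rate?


Effective rate = mu * efficiency = 20.2 * 0.83 = 16.77 per hour

16.77 per hour


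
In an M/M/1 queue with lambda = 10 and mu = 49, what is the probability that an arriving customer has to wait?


P(wait) = rho = lambda/mu = 10/49 = 0.2041

0.2041


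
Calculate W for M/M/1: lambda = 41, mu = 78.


W = 1/(mu - lambda) = 1/(78 - 41) = 0.027 hours

0.027 hours


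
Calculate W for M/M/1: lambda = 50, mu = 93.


W = 1/(mu - lambda) = 1/(93 - 50) = 0.0233 hours

0.0233 hours


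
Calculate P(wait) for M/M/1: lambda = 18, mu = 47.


P(wait) = rho = lambda/mu = 18/47 = 0.383

0.383


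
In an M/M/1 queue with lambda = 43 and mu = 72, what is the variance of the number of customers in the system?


rho = 43/72; Var(N) = rho/(1-rho)^2 = 3.68

3.68


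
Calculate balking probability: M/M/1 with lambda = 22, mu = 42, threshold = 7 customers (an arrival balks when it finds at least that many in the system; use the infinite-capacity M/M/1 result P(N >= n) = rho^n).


P(N >= 7) = rho^7 = (22/42)^7 = 0.0108

0.0108


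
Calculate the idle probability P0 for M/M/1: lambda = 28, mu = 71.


P0 = 1 - rho = 1 - 28/71 = 0.6056

0.6056


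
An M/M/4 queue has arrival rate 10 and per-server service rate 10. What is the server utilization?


rho = lambda/(c*mu) = 10/(4*10) = 0.25

0.25


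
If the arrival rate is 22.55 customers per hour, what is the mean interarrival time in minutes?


Mean interarrival time = 60/lambda = 60/22.55 = 2.66 minutes

2.66 minutes


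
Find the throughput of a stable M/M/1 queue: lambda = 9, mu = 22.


For a stable queue (lambda < mu), throughput = lambda = 9 per hour

9 per hour


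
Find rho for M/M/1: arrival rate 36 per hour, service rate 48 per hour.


rho = lambda/mu = 36/48 = 0.75

0.75


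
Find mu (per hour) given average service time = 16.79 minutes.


mu = 60 / avg_service_time = 60 / 16.79 = 3.57 per hour

3.57 per hour


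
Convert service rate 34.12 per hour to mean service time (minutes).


Mean service time = 60/mu = 60/34.12 = 1.76 minutes

1.76 minutes


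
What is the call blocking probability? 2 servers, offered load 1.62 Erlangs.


B(N,A) = (A^N/N!) / sum(A^k/k!, k=0..N) with N=2, A=1.62 = 0.3337

0.3337
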